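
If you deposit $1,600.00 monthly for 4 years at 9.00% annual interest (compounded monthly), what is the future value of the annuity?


Future value of an ordinary annuity: FV = PMT × ((1 + r)^n − 1) / r
Monthly rate r = 0.09/12 = 0.0075, n = 48
FV = $1,600.00 × ((1 + 0.09/12)^48 − 1) / (0.09/12)
FV = $1,600.00 × 57.520711
FV = $92,033.14

FV = PMT × ((1+r)^n - 1)/r = $92,033.14


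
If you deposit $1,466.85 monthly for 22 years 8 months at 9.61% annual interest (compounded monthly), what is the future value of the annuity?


Future value of an ordinary annuity: FV = PMT × ((1 + r)^n − 1) / r
Monthly rate r = 0.0961/12 ≈ 0.00800833, n = 272
FV = $1,466.85 × ((1 + 0.0961/12)^272 − 1) / (0.0961/12)
FV = $1,466.85 × 968.328948
FV = $1,420,393.32

FV = PMT × ((1+r)^n - 1)/r = $1,420,393.32


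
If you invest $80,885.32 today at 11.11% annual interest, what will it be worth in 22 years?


Future value formula: FV = PV × (1 + r)^t
FV = $80,885.32 × (1 + 0.1111)^22
FV = $80,885.32 × 10.1524123
FV = $821,181.12

FV = PV × (1 + r)^t = $821,181.12


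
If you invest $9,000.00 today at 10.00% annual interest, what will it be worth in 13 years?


Future value formula: FV = PV × (1 + r)^t
FV = $9,000.00 × (1 + 0.1)^13
FV = $9,000.00 × 3.452271
FV = $31,070.44

FV = PV × (1 + r)^t = $31,070.44


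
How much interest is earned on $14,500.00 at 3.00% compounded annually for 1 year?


Compound interest earned = final amount − principal.
A = P(1 + r/n)^(nt) = $14,500.00 × (1 + 0.03/1)^(1 × 1) = $14,935.00
Interest = A − P = $14,935.00 − $14,500.00 = $435.00

Interest = A - P = $435.00


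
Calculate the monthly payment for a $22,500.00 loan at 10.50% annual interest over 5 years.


Loan payment formula: PMT = PV × r / (1 − (1 + r)^(−n))
Monthly rate r = 0.105/12 = 0.00875, n = 60 months
Denominator: 1 − (1 + 0.105/12)^(−60) = 0.407092
PMT = $22,500.00 × (0.105/12) / 0.407092
PMT = $483.61 per month

PMT = PV × r / (1-(1+r)^(-n)) = $483.61/month


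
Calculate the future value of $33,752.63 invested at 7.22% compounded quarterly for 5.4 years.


Compound interest formula: A = P(1 + r/n)^(nt)
A = $33,752.63 × (1 + 0.0722/4)^(4 × 5.4)
Growth factor: (1 + 0.0722/4)^21.6 = 1.471678
A = $33,752.63 × 1.471678
A = $49,673.00

A = P(1 + r/n)^(nt) = $49,673.00


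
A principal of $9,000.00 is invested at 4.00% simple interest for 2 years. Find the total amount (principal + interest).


Total amount formula: A = P(1 + rt) = P + P·r·t
Interest: I = P × r × t = $9,000.00 × 0.04 × 2 = $720.00
A = P + I = $9,000.00 + $720.00 = $9,720.00

A = P + I = P(1 + rt) = $9,720.00


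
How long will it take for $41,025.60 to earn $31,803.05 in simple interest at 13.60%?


Rearrange the simple interest formula for t:
I = P × r × t  ⇒  t = I / (P × r)
t = $31,803.05 / ($41,025.60 × 0.136)
t = 5.7

t = I/(P×r) = 5.7 years


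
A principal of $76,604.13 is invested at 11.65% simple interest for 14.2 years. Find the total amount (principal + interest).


Total amount formula: A = P(1 + rt) = P + P·r·t
Interest: I = P × r × t = $76,604.13 × 0.1165 × 14.2 = $126,726.21
A = P + I = $76,604.13 + $126,726.21 = $203,330.34

A = P + I = P(1 + rt) = $203,330.34


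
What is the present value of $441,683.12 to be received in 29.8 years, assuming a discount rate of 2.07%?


Present value formula: PV = FV / (1 + r)^t
PV = $441,683.12 / (1 + 0.0207)^29.8
PV = $441,683.12 / 1.8414665
PV = $239,854.01

PV = FV / (1 + r)^t = $239,854.01


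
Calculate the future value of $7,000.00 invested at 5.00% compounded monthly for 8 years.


Compound interest formula: A = P(1 + r/n)^(nt)
A = $7,000.00 × (1 + 0.05/12)^(12 × 8)
Growth factor: (1 + 0.05/12)^96 = 1.4905855
A = $7,000.00 × 1.4905855
A = $10,434.10

A = P(1 + r/n)^(nt) = $10,434.10


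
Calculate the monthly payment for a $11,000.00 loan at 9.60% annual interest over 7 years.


Loan payment formula: PMT = PV × r / (1 − (1 + r)^(−n))
Monthly rate r = 0.096/12 = 0.008, n = 84 months
Denominator: 1 − (1 + 0.096/12)^(−84) = 0.487947
PMT = $11,000.00 × (0.096/12) / 0.487947
PMT = $180.35 per month

PMT = PV × r / (1-(1+r)^(-n)) = $180.35/month


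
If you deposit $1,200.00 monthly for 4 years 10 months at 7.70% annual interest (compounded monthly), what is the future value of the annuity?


Future value of an ordinary annuity: FV = PMT × ((1 + r)^n − 1) / r
Monthly rate r = 0.077/12 ≈ 0.00641667, n = 58
FV = $1,200.00 × ((1 + 0.077/12)^58 − 1) / (0.077/12)
FV = $1,200.00 × 69.997524
FV = $83,997.03

FV = PMT × ((1+r)^n - 1)/r = $83,997.03


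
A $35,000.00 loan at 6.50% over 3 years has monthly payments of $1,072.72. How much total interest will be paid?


Total paid over the life of the loan = PMT × n.
Total paid = $1,072.72 × 36 = $38,617.92
Total interest = total paid − principal = $38,617.92 − $35,000.00 = $3,617.92

Total interest = (PMT × n) - PV = $3,617.92


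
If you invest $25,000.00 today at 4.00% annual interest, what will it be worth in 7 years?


Future value formula: FV = PV × (1 + r)^t
FV = $25,000.00 × (1 + 0.04)^7
FV = $25,000.00 × 1.31593178
FV = $32,898.29

FV = PV × (1 + r)^t = $32,898.29


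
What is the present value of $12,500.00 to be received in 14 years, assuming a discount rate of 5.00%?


Present value formula: PV = FV / (1 + r)^t
PV = $12,500.00 / (1 + 0.05)^14
PV = $12,500.00 / 1.979932
PV = $6,313.35

PV = FV / (1 + r)^t = $6,313.35


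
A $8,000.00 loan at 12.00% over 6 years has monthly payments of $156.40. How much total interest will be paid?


Total paid over the life of the loan = PMT × n.
Total paid = $156.40 × 72 = $11,260.80
Total interest = total paid − principal = $11,260.80 − $8,000.00 = $3,260.80

Total interest = (PMT × n) - PV = $3,260.80


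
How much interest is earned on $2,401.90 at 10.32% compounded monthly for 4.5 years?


Compound interest earned = final amount − principal.
A = P(1 + r/n)^(nt) = $2,401.90 × (1 + 0.1032/12)^(12 × 4.5) = $3,813.98
Interest = A − P = $3,813.98 − $2,401.90 = $1,412.08

Interest = A - P = $1,412.08


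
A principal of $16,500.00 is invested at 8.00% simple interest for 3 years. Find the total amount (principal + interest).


Total amount formula: A = P(1 + rt) = P + P·r·t
Interest: I = P × r × t = $16,500.00 × 0.08 × 3 = $3,960.00
A = P + I = $16,500.00 + $3,960.00 = $20,460.00

A = P + I = P(1 + rt) = $20,460.00


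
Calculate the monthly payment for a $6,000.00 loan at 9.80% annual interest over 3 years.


Loan payment formula: PMT = PV × r / (1 − (1 + r)^(−n))
Monthly rate r = 0.098/12 ≈ 0.00816667, n = 36 months
Denominator: 1 − (1 + 0.098/12)^(−36) = 0.253833
PMT = $6,000.00 × (0.098/12) / 0.253833
PMT = $193.04 per month

PMT = PV × r / (1-(1+r)^(-n)) = $193.04/month


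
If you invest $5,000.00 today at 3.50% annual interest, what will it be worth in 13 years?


Future value formula: FV = PV × (1 + r)^t
FV = $5,000.00 × (1 + 0.035)^13
FV = $5,000.00 × 1.563956
FV = $7,819.78

FV = PV × (1 + r)^t = $7,819.78


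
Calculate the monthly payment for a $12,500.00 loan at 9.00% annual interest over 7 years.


Loan payment formula: PMT = PV × r / (1 − (1 + r)^(−n))
Monthly rate r = 0.09/12 = 0.0075, n = 84 months
Denominator: 1 − (1 + 0.09/12)^(−84) = 0.466155
PMT = $12,500.00 × (0.09/12) / 0.466155
PMT = $201.11 per month

PMT = PV × r / (1-(1+r)^(-n)) = $201.11/month


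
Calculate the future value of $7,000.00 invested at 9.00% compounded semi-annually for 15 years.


Compound interest formula: A = P(1 + r/n)^(nt)
A = $7,000.00 × (1 + 0.09/2)^(2 × 15)
Growth factor: (1 + 0.09/2)^30 = 3.745318
A = $7,000.00 × 3.745318
A = $26,217.23

A = P(1 + r/n)^(nt) = $26,217.23


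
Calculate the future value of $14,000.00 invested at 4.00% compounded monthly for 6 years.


Compound interest formula: A = P(1 + r/n)^(nt)
A = $14,000.00 × (1 + 0.04/12)^(12 × 6)
Growth factor: (1 + 0.04/12)^72 = 1.270742
A = $14,000.00 × 1.270742
A = $17,790.39

A = P(1 + r/n)^(nt) = $17,790.39


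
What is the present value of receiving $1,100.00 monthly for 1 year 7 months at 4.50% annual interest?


Present value of an ordinary annuity: PV = PMT × (1 − (1 + r)^(−n)) / r
Monthly rate r = 0.045/12 = 0.00375, n = 19
PV = $1,100.00 × (1 − (1 + 0.045/12)^(−19)) / (0.045/12)
PV = $1,100.00 × 18.305824
PV = $20,136.41

PV = PMT × (1-(1+r)^(-n))/r = $20,136.41


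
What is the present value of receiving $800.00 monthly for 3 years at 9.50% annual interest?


Present value of an ordinary annuity: PV = PMT × (1 − (1 + r)^(−n)) / r
Monthly rate r = 0.095/12 ≈ 0.00791667, n = 36
PV = $800.00 × (1 − (1 + 0.095/12)^(−36)) / (0.095/12)
PV = $800.00 × 31.217856
PV = $24,974.28

PV = PMT × (1-(1+r)^(-n))/r = $24,974.28


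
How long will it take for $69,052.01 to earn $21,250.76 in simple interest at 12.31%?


Rearrange the simple interest formula for t:
I = P × r × t  ⇒  t = I / (P × r)
t = $21,250.76 / ($69,052.01 × 0.1231)
t = 2.5

t = I/(P×r) = 2.5 years


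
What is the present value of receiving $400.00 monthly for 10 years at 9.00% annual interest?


Present value of an ordinary annuity: PV = PMT × (1 − (1 + r)^(−n)) / r
Monthly rate r = 0.09/12 = 0.0075, n = 120
PV = $400.00 × (1 − (1 + 0.09/12)^(−120)) / (0.09/12)
PV = $400.00 × 78.941693
PV = $31,576.68

PV = PMT × (1-(1+r)^(-n))/r = $31,576.68


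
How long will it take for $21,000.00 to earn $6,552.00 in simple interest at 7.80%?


Rearrange the simple interest formula for t:
I = P × r × t  ⇒  t = I / (P × r)
t = $6,552.00 / ($21,000.00 × 0.078)
t = 4

t = I/(P×r) = 4 years


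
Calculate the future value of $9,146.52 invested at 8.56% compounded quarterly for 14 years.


Compound interest formula: A = P(1 + r/n)^(nt)
A = $9,146.52 × (1 + 0.0856/4)^(4 × 14)
Growth factor: (1 + 0.0856/4)^56 = 3.273164
A = $9,146.52 × 3.273164
A = $29,938.06

A = P(1 + r/n)^(nt) = $29,938.06


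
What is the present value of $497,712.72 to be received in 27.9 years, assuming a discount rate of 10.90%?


Present value formula: PV = FV / (1 + r)^t
PV = $497,712.72 / (1 + 0.109)^27.9
PV = $497,712.72 / 17.930407
PV = $27,758.03

PV = FV / (1 + r)^t = $27,758.03


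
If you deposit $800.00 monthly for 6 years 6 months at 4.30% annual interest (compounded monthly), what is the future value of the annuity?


Future value of an ordinary annuity: FV = PMT × ((1 + r)^n − 1) / r
Monthly rate r = 0.043/12 ≈ 0.00358333, n = 78
FV = $800.00 × ((1 + 0.043/12)^78 − 1) / (0.043/12)
FV = $800.00 × 89.8068564
FV = $71,845.49

FV = PMT × ((1+r)^n - 1)/r = $71,845.49


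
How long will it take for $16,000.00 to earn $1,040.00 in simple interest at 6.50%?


Rearrange the simple interest formula for t:
I = P × r × t  ⇒  t = I / (P × r)
t = $1,040.00 / ($16,000.00 × 0.065)
t = 1

t = I/(P×r) = 1 year


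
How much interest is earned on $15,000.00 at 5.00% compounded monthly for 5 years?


Compound interest earned = final amount − principal.
A = P(1 + r/n)^(nt) = $15,000.00 × (1 + 0.05/12)^(12 × 5) = $19,250.38
Interest = A − P = $19,250.38 − $15,000.00 = $4,250.38

Interest = A - P = $4,250.38


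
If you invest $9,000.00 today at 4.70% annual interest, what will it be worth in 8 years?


Future value formula: FV = PV × (1 + r)^t
FV = $9,000.00 × (1 + 0.047)^8
FV = $9,000.00 × 1.444021
FV = $12,996.19

FV = PV × (1 + r)^t = $12,996.19


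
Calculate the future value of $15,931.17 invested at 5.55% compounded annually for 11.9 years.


Compound interest formula: A = P(1 + r/n)^(nt)
A = $15,931.17 × (1 + 0.0555/1)^(1 × 11.9)
Growth factor: (1 + 0.0555/1)^11.9 = 1.901748
A = $15,931.17 × 1.901748
A = $30,297.07

A = P(1 + r/n)^(nt) = $30,297.07


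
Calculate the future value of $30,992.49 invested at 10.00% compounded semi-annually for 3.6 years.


Compound interest formula: A = P(1 + r/n)^(nt)
A = $30,992.49 × (1 + 0.1/2)^(2 × 3.6)
Growth factor: (1 + 0.1/2)^7.2 = 1.420898
A = $30,992.49 × 1.420898
A = $44,037.17

A = P(1 + r/n)^(nt) = $44,037.17


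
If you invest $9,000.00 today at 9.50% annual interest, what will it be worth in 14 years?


Future value formula: FV = PV × (1 + r)^t
FV = $9,000.00 × (1 + 0.095)^14
FV = $9,000.00 × 3.562851
FV = $32,065.66

FV = PV × (1 + r)^t = $32,065.66


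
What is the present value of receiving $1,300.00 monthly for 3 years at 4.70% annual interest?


Present value of an ordinary annuity: PV = PMT × (1 − (1 + r)^(−n)) / r
Monthly rate r = 0.047/12 ≈ 0.00391667, n = 36
PV = $1,300.00 × (1 − (1 + 0.047/12)^(−36)) / (0.047/12)
PV = $1,300.00 × 33.516120
PV = $43,570.96

PV = PMT × (1-(1+r)^(-n))/r = $43,570.96


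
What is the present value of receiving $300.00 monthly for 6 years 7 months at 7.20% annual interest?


Present value of an ordinary annuity: PV = PMT × (1 − (1 + r)^(−n)) / r
Monthly rate r = 0.072/12 = 0.006, n = 79
PV = $300.00 × (1 − (1 + 0.072/12)^(−79)) / (0.072/12)
PV = $300.00 × 62.768407
PV = $18,830.52

PV = PMT × (1-(1+r)^(-n))/r = $18,830.52


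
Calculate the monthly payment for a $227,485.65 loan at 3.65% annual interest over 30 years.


Loan payment formula: PMT = PV × r / (1 − (1 + r)^(−n))
Monthly rate r = 0.0365/12 ≈ 0.00304167, n = 360 months
Denominator: 1 − (1 + 0.0365/12)^(−360) = 0.664904
PMT = $227,485.65 × (0.0365/12) / 0.664904
PMT = $1,040.65 per month

PMT = PV × r / (1-(1+r)^(-n)) = $1,040.65/month


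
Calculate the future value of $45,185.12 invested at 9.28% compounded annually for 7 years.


Compound interest formula: A = P(1 + r/n)^(nt)
A = $45,185.12 × (1 + 0.0928/1)^(1 × 7)
Growth factor: (1 + 0.0928/1)^7 = 1.8611647
A = $45,185.12 × 1.8611647
A = $84,096.95

A = P(1 + r/n)^(nt) = $84,096.95


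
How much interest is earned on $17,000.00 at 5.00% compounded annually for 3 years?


Compound interest earned = final amount − principal.
A = P(1 + r/n)^(nt) = $17,000.00 × (1 + 0.05/1)^(1 × 3) = $19,679.63
Interest = A − P = $19,679.63 − $17,000.00 = $2,679.63

Interest = A - P = $2,679.63


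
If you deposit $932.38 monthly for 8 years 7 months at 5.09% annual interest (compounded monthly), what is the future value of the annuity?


Future value of an ordinary annuity: FV = PMT × ((1 + r)^n − 1) / r
Monthly rate r = 0.0509/12 ≈ 0.00424167, n = 103
FV = $932.38 × ((1 + 0.0509/12)^103 − 1) / (0.0509/12)
FV = $932.38 × 128.831163
FV = $120,119.60

FV = PMT × ((1+r)^n - 1)/r = $120,119.60


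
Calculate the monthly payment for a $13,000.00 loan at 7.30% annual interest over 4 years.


Loan payment formula: PMT = PV × r / (1 − (1 + r)^(−n))
Monthly rate r = 0.073/12 ≈ 0.00608333, n = 48 months
Denominator: 1 − (1 + 0.073/12)^(−48) = 0.252571
PMT = $13,000.00 × (0.073/12) / 0.252571
PMT = $313.11 per month

PMT = PV × r / (1-(1+r)^(-n)) = $313.11/month


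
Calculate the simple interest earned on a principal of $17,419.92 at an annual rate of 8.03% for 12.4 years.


Simple interest formula: I = P × r × t
I = $17,419.92 × 0.0803 × 12.4
I = $17,345.36

I = P × r × t = $17,345.36


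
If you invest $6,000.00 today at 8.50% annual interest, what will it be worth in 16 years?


Future value formula: FV = PV × (1 + r)^t
FV = $6,000.00 × (1 + 0.085)^16
FV = $6,000.00 × 3.688721
FV = $22,132.33

FV = PV × (1 + r)^t = $22,132.33


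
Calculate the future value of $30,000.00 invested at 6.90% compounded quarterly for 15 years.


Compound interest formula: A = P(1 + r/n)^(nt)
A = $30,000.00 × (1 + 0.069/4)^(4 × 15)
Growth factor: (1 + 0.069/4)^60 = 2.7903708
A = $30,000.00 × 2.7903708
A = $83,711.12

A = P(1 + r/n)^(nt) = $83,711.12


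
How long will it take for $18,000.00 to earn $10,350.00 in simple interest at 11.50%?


Rearrange the simple interest formula for t:
I = P × r × t  ⇒  t = I / (P × r)
t = $10,350.00 / ($18,000.00 × 0.115)
t = 5

t = I/(P×r) = 5 years


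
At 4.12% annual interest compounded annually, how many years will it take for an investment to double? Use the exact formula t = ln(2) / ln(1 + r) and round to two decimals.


Doubling condition: (1 + r)^t = 2
Take ln of both sides: t × ln(1 + r) = ln(2)
t = ln(2) / ln(1 + r)
t = 0.693147 / 0.040374
t = 17.17

t = ln(2) / ln(1 + r) = 17.17 years


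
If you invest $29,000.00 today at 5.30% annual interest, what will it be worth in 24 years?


Future value formula: FV = PV × (1 + r)^t
FV = $29,000.00 × (1 + 0.053)^24
FV = $29,000.00 × 3.4536706
FV = $100,156.45

FV = PV × (1 + r)^t = $100,156.45


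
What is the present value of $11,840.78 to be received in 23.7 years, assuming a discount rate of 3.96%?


Present value formula: PV = FV / (1 + r)^t
PV = $11,840.78 / (1 + 0.0396)^23.7
PV = $11,840.78 / 2.510329
PV = $4,716.82

PV = FV / (1 + r)^t = $4,716.82


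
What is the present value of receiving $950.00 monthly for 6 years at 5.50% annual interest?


Present value of an ordinary annuity: PV = PMT × (1 − (1 + r)^(−n)) / r
Monthly rate r = 0.055/12 ≈ 0.00458333, n = 72
PV = $950.00 × (1 − (1 + 0.055/12)^(−72)) / (0.055/12)
PV = $950.00 × 61.207425
PV = $58,147.05

PV = PMT × (1-(1+r)^(-n))/r = $58,147.05


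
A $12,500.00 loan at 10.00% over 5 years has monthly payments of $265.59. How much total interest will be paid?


Total paid over the life of the loan = PMT × n.
Total paid = $265.59 × 60 = $15,935.40
Total interest = total paid − principal = $15,935.40 − $12,500.00 = $3,435.40

Total interest = (PMT × n) - PV = $3,435.40


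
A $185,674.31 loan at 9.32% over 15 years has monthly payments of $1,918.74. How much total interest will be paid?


Total paid over the life of the loan = PMT × n.
Total paid = $1,918.74 × 180 = $345,373.20
Total interest = total paid − principal = $345,373.20 − $185,674.31 = $159,698.89

Total interest = (PMT × n) - PV = $159,698.89


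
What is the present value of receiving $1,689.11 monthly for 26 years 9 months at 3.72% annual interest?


Present value of an ordinary annuity: PV = PMT × (1 − (1 + r)^(−n)) / r
Monthly rate r = 0.0372/12 = 0.0031, n = 321
PV = $1,689.11 × (1 − (1 + 0.0372/12)^(−321)) / (0.0372/12)
PV = $1,689.11 × 203.1432443
PV = $343,131.29

PV = PMT × (1-(1+r)^(-n))/r = $343,131.29


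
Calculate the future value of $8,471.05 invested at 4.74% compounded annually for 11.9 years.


Compound interest formula: A = P(1 + r/n)^(nt)
A = $8,471.05 × (1 + 0.0474/1)^(1 × 11.9)
Growth factor: (1 + 0.0474/1)^11.9 = 1.735160
A = $8,471.05 × 1.735160
A = $14,698.63

A = P(1 + r/n)^(nt) = $14,698.63


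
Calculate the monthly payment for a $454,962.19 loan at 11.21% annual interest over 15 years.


Loan payment formula: PMT = PV × r / (1 − (1 + r)^(−n))
Monthly rate r = 0.1121/12 ≈ 0.00934167, n = 180 months
Denominator: 1 − (1 + 0.1121/12)^(−180) = 0.812447
PMT = $454,962.19 × (0.1121/12) / 0.812447
PMT = $5,231.24 per month

PMT = PV × r / (1-(1+r)^(-n)) = $5,231.24/month


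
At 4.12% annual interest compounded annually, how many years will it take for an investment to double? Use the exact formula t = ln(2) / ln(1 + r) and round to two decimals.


Doubling condition: (1 + r)^t = 2
Take ln of both sides: t × ln(1 + r) = ln(2)
t = ln(2) / ln(1 + r)
t = 0.693147 / 0.040374
t = 17.17

t = ln(2) / ln(1 + r) = 17.17 years


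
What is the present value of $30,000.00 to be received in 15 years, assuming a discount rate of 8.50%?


Present value formula: PV = FV / (1 + r)^t
PV = $30,000.00 / (1 + 0.085)^15
PV = $30,000.00 / 3.399743
PV = $8,824.20

PV = FV / (1 + r)^t = $8,824.20


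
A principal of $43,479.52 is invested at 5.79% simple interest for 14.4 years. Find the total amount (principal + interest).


Total amount formula: A = P(1 + rt) = P + P·r·t
Interest: I = P × r × t = $43,479.52 × 0.0579 × 14.4 = $36,251.48
A = P + I = $43,479.52 + $36,251.48 = $79,731.00

A = P + I = P(1 + rt) = $79,731.00


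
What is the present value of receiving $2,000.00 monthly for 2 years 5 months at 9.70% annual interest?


Present value of an ordinary annuity: PV = PMT × (1 − (1 + r)^(−n)) / r
Monthly rate r = 0.097/12 ≈ 0.00808333, n = 29
PV = $2,000.00 × (1 − (1 + 0.097/12)^(−29)) / (0.097/12)
PV = $2,000.00 × 25.759430
PV = $51,518.86

PV = PMT × (1-(1+r)^(-n))/r = $51,518.86


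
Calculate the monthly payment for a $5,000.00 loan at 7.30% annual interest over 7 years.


Loan payment formula: PMT = PV × r / (1 − (1 + r)^(−n))
Monthly rate r = 0.073/12 ≈ 0.00608333, n = 84 months
Denominator: 1 − (1 + 0.073/12)^(−84) = 0.399175
PMT = $5,000.00 × (0.073/12) / 0.399175
PMT = $76.20 per month

PMT = PV × r / (1-(1+r)^(-n)) = $76.20/month


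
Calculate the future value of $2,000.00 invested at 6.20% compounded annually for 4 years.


Compound interest formula: A = P(1 + r/n)^(nt)
A = $2,000.00 × (1 + 0.062/1)^(1 × 4)
Growth factor: (1 + 0.062/1)^4 = 1.272032
A = $2,000.00 × 1.272032
A = $2,544.06

A = P(1 + r/n)^(nt) = $2,544.06


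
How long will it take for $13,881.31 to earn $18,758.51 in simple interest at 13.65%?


Rearrange the simple interest formula for t:
I = P × r × t  ⇒  t = I / (P × r)
t = $18,758.51 / ($13,881.31 × 0.1365)
t = 9.9

t = I/(P×r) = 9.9 years


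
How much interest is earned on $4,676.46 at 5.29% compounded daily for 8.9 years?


Compound interest earned = final amount − principal.
A = P(1 + r/n)^(nt) = $4,676.46 × (1 + 0.0529/365)^(365 × 8.9) = $7,488.12
Interest = A − P = $7,488.12 − $4,676.46 = $2,811.66

Interest = A - P = $2,811.66


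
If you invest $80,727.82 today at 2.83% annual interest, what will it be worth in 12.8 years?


Future value formula: FV = PV × (1 + r)^t
FV = $80,727.82 × (1 + 0.0283)^12.8
FV = $80,727.82 × 1.42933457
FV = $115,387.06

FV = PV × (1 + r)^t = $115,387.06


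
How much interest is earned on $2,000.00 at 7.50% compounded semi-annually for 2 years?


Compound interest earned = final amount − principal.
A = P(1 + r/n)^(nt) = $2,000.00 × (1 + 0.075/2)^(2 × 2) = $2,317.30
Interest = A − P = $2,317.30 − $2,000.00 = $317.30

Interest = A - P = $317.30


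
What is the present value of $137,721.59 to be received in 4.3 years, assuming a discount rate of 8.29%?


Present value formula: PV = FV / (1 + r)^t
PV = $137,721.59 / (1 + 0.0829)^4.3
PV = $137,721.59 / 1.4084127
PV = $97,784.97

PV = FV / (1 + r)^t = $97,784.97


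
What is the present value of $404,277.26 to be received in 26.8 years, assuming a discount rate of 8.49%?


Present value formula: PV = FV / (1 + r)^t
PV = $404,277.26 / (1 + 0.0849)^26.8
PV = $404,277.26 / 8.880639
PV = $45,523.44

PV = FV / (1 + r)^t = $45,523.44


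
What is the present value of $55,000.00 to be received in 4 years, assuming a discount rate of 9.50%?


Present value formula: PV = FV / (1 + r)^t
PV = $55,000.00 / (1 + 0.095)^4
PV = $55,000.00 / 1.43766095
PV = $38,256.59

PV = FV / (1 + r)^t = $38,256.59


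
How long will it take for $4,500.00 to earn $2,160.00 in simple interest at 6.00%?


Rearrange the simple interest formula for t:
I = P × r × t  ⇒  t = I / (P × r)
t = $2,160.00 / ($4,500.00 × 0.06)
t = 8

t = I/(P×r) = 8 years


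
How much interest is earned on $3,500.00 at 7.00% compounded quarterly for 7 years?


Compound interest earned = final amount − principal.
A = P(1 + r/n)^(nt) = $3,500.00 × (1 + 0.07/4)^(4 × 7) = $5,688.95
Interest = A − P = $5,688.95 − $3,500.00 = $2,188.95

Interest = A - P = $2,188.95


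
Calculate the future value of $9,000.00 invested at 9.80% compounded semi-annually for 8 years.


Compound interest formula: A = P(1 + r/n)^(nt)
A = $9,000.00 × (1 + 0.098/2)^(2 × 8)
Growth factor: (1 + 0.098/2)^16 = 2.149848
A = $9,000.00 × 2.149848
A = $19,348.63

A = P(1 + r/n)^(nt) = $19,348.63


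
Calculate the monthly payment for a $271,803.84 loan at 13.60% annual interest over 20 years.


Loan payment formula: PMT = PV × r / (1 − (1 + r)^(−n))
Monthly rate r = 0.136/12 ≈ 0.01133333, n = 240 months
Denominator: 1 − (1 + 0.136/12)^(−240) = 0.933110
PMT = $271,803.84 × (0.136/12) / 0.933110
PMT = $3,301.27 per month

PMT = PV × r / (1-(1+r)^(-n)) = $3,301.27/month


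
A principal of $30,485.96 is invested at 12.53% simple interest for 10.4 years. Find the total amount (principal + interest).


Total amount formula: A = P(1 + rt) = P + P·r·t
Interest: I = P × r × t = $30,485.96 × 0.1253 × 10.4 = $39,726.86
A = P + I = $30,485.96 + $39,726.86 = $70,212.82

A = P + I = P(1 + rt) = $70,212.82


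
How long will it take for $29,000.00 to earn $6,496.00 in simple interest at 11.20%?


Rearrange the simple interest formula for t:
I = P × r × t  ⇒  t = I / (P × r)
t = $6,496.00 / ($29,000.00 × 0.112)
t = 2

t = I/(P×r) = 2 years


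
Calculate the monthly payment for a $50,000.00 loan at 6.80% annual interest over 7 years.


Loan payment formula: PMT = PV × r / (1 − (1 + r)^(−n))
Monthly rate r = 0.068/12 ≈ 0.00566667, n = 84 months
Denominator: 1 − (1 + 0.068/12)^(−84) = 0.37790123
PMT = $50,000.00 × (0.068/12) / 0.37790123
PMT = $749.75 per month

PMT = PV × r / (1-(1+r)^(-n)) = $749.75/month


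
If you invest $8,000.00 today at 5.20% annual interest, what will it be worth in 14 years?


Future value formula: FV = PV × (1 + r)^t
FV = $8,000.00 × (1 + 0.052)^14
FV = $8,000.00 × 2.0333885
FV = $16,267.11

FV = PV × (1 + r)^t = $16,267.11


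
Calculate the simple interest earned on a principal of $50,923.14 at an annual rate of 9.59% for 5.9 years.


Simple interest formula: I = P × r × t
I = $50,923.14 × 0.0959 × 5.9
I = $28,812.82

I = P × r × t = $28,812.82


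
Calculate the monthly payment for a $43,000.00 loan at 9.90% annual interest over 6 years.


Loan payment formula: PMT = PV × r / (1 − (1 + r)^(−n))
Monthly rate r = 0.099/12 = 0.00825, n = 72 months
Denominator: 1 − (1 + 0.099/12)^(−72) = 0.446539
PMT = $43,000.00 × (0.099/12) / 0.446539
PMT = $794.44 per month

PMT = PV × r / (1-(1+r)^(-n)) = $794.44/month


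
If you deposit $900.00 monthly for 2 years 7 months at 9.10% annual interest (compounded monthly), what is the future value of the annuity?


Future value of an ordinary annuity: FV = PMT × ((1 + r)^n − 1) / r
Monthly rate r = 0.091/12 ≈ 0.00758333, n = 31
FV = $900.00 × ((1 + 0.091/12)^31 − 1) / (0.091/12)
FV = $900.00 × 34.799046
FV = $31,319.14

FV = PMT × ((1+r)^n - 1)/r = $31,319.14


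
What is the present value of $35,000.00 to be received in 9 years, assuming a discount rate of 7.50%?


Present value formula: PV = FV / (1 + r)^t
PV = $35,000.00 / (1 + 0.075)^9
PV = $35,000.00 / 1.917239
PV = $18,255.42

PV = FV / (1 + r)^t = $18,255.42


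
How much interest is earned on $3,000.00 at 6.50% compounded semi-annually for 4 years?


Compound interest earned = final amount − principal.
A = P(1 + r/n)^(nt) = $3,000.00 × (1 + 0.065/2)^(2 × 4) = $3,874.73
Interest = A − P = $3,874.73 − $3,000.00 = $874.73

Interest = A - P = $874.73


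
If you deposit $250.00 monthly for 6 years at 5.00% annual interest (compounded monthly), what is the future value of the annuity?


Future value of an ordinary annuity: FV = PMT × ((1 + r)^n − 1) / r
Monthly rate r = 0.05/12 ≈ 0.00416667, n = 72
FV = $250.00 × ((1 + 0.05/12)^72 − 1) / (0.05/12)
FV = $250.00 × 83.764259
FV = $20,941.06

FV = PMT × ((1+r)^n - 1)/r = $20,941.06


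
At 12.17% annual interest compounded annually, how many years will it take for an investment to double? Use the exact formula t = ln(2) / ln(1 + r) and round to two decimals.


Doubling condition: (1 + r)^t = 2
Take ln of both sides: t × ln(1 + r) = ln(2)
t = ln(2) / ln(1 + r)
t = 0.693147 / 0.114845
t = 6.04

t = ln(2) / ln(1 + r) = 6.04 years


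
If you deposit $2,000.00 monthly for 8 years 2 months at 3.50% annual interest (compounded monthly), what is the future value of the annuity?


Future value of an ordinary annuity: FV = PMT × ((1 + r)^n − 1) / r
Monthly rate r = 0.035/12 ≈ 0.00291667, n = 98
FV = $2,000.00 × ((1 + 0.035/12)^98 − 1) / (0.035/12)
FV = $2,000.00 × 113.251562
FV = $226,503.12

FV = PMT × ((1+r)^n - 1)/r = $226,503.12


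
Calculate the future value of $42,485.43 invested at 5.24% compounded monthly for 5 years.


Compound interest formula: A = P(1 + r/n)^(nt)
A = $42,485.43 × (1 + 0.0524/12)^(12 × 5)
Growth factor: (1 + 0.0524/12)^60 = 1.2987855
A = $42,485.43 × 1.2987855
A = $55,179.46

A = P(1 + r/n)^(nt) = $55,179.46


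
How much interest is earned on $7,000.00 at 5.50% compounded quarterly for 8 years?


Compound interest earned = final amount − principal.
A = P(1 + r/n)^(nt) = $7,000.00 × (1 + 0.055/4)^(4 × 8) = $10,836.42
Interest = A − P = $10,836.42 − $7,000.00 = $3,836.42

Interest = A - P = $3,836.42


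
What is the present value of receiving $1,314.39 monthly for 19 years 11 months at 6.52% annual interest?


Present value of an ordinary annuity: PV = PMT × (1 − (1 + r)^(−n)) / r
Monthly rate r = 0.0652/12 ≈ 0.00543333, n = 239
PV = $1,314.39 × (1 − (1 + 0.0652/12)^(−239)) / (0.0652/12)
PV = $1,314.39 × 133.641032
PV = $175,656.44

PV = PMT × (1-(1+r)^(-n))/r = $175,656.44


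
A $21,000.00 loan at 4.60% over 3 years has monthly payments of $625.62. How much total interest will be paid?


Total paid over the life of the loan = PMT × n.
Total paid = $625.62 × 36 = $22,522.32
Total interest = total paid − principal = $22,522.32 − $21,000.00 = $1,522.32

Total interest = (PMT × n) - PV = $1,522.32


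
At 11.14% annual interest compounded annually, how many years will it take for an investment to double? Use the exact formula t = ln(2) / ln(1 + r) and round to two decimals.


Doubling condition: (1 + r)^t = 2
Take ln of both sides: t × ln(1 + r) = ln(2)
t = ln(2) / ln(1 + r)
t = 0.693147 / 0.105620
t = 6.56

t = ln(2) / ln(1 + r) = 6.56 years


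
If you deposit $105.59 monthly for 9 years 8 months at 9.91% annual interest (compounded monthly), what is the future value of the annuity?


Future value of an ordinary annuity: FV = PMT × ((1 + r)^n − 1) / r
Monthly rate r = 0.0991/12 ≈ 0.00825833, n = 116
FV = $105.59 × ((1 + 0.0991/12)^116 − 1) / (0.0991/12)
FV = $105.59 × 193.278481
FV = $20,408.27

FV = PMT × ((1+r)^n - 1)/r = $20,408.27


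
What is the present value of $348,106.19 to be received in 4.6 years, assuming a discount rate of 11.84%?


Present value formula: PV = FV / (1 + r)^t
PV = $348,106.19 / (1 + 0.1184)^4.6
PV = $348,106.19 / 1.6731964
PV = $208,048.61

PV = FV / (1 + r)^t = $208,048.61


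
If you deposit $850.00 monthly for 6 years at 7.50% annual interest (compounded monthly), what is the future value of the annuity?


Future value of an ordinary annuity: FV = PMT × ((1 + r)^n − 1) / r
Monthly rate r = 0.075/12 = 0.00625, n = 72
FV = $850.00 × ((1 + 0.075/12)^72 − 1) / (0.075/12)
FV = $850.00 × 90.578789
FV = $76,991.97

FV = PMT × ((1+r)^n - 1)/r = $76,991.97


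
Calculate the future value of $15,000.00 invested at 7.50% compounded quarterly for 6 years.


Compound interest formula: A = P(1 + r/n)^(nt)
A = $15,000.00 × (1 + 0.075/4)^(4 × 6)
Growth factor: (1 + 0.075/4)^24 = 1.56179102
A = $15,000.00 × 1.56179102
A = $23,426.87

A = P(1 + r/n)^(nt) = $23,426.87


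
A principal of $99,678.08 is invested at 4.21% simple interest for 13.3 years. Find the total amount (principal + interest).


Total amount formula: A = P(1 + rt) = P + P·r·t
Interest: I = P × r × t = $99,678.08 × 0.0421 × 13.3 = $55,812.75
A = P + I = $99,678.08 + $55,812.75 = $155,490.83

A = P + I = P(1 + rt) = $155,490.83


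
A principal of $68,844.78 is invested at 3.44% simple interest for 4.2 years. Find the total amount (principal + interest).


Total amount formula: A = P(1 + rt) = P + P·r·t
Interest: I = P × r × t = $68,844.78 × 0.0344 × 4.2 = $9,946.69
A = P + I = $68,844.78 + $9,946.69 = $78,791.47

A = P + I = P(1 + rt) = $78,791.47


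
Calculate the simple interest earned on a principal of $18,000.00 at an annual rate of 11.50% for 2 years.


Simple interest formula: I = P × r × t
I = $18,000.00 × 0.115 × 2
I = $4,140.00

I = P × r × t = $4,140.00


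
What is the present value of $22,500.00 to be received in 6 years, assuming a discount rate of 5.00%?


Present value formula: PV = FV / (1 + r)^t
PV = $22,500.00 / (1 + 0.05)^6
PV = $22,500.00 / 1.3400956
PV = $16,789.85

PV = FV / (1 + r)^t = $16,789.85


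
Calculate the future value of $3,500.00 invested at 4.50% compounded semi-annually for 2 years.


Compound interest formula: A = P(1 + r/n)^(nt)
A = $3,500.00 × (1 + 0.045/2)^(2 × 2)
Growth factor: (1 + 0.045/2)^4 = 1.093083
A = $3,500.00 × 1.093083
A = $3,825.79

A = P(1 + r/n)^(nt) = $3,825.79


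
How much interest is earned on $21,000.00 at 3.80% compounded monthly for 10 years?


Compound interest earned = final amount − principal.
A = P(1 + r/n)^(nt) = $21,000.00 × (1 + 0.038/12)^(12 × 10) = $30,689.54
Interest = A − P = $30,689.54 − $21,000.00 = $9,689.54

Interest = A - P = $9,689.54


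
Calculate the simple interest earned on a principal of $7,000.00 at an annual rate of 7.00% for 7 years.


Simple interest formula: I = P × r × t
I = $7,000.00 × 0.07 × 7
I = $3,430.00

I = P × r × t = $3,430.00


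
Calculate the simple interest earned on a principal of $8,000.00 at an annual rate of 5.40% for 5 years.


Simple interest formula: I = P × r × t
I = $8,000.00 × 0.054 × 5
I = $2,160.00

I = P × r × t = $2,160.00


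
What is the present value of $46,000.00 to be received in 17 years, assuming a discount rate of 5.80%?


Present value formula: PV = FV / (1 + r)^t
PV = $46,000.00 / (1 + 0.058)^17
PV = $46,000.00 / 2.607692
PV = $17,640.12

PV = FV / (1 + r)^t = $17,640.12


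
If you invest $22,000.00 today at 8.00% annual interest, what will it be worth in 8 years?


Future value formula: FV = PV × (1 + r)^t
FV = $22,000.00 × (1 + 0.08)^8
FV = $22,000.00 × 1.850930
FV = $40,720.46

FV = PV × (1 + r)^t = $40,720.46


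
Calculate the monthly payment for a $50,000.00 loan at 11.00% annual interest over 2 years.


Loan payment formula: PMT = PV × r / (1 − (1 + r)^(−n))
Monthly rate r = 0.11/12 ≈ 0.00916667, n = 24 months
Denominator: 1 − (1 + 0.11/12)^(−24) = 0.196677
PMT = $50,000.00 × (0.11/12) / 0.196677
PMT = $2,330.39 per month

PMT = PV × r / (1-(1+r)^(-n)) = $2,330.39/month


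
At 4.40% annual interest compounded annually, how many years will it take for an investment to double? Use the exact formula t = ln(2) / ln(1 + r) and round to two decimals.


Doubling condition: (1 + r)^t = 2
Take ln of both sides: t × ln(1 + r) = ln(2)
t = ln(2) / ln(1 + r)
t = 0.693147 / 0.043059
t = 16.10

t = ln(2) / ln(1 + r) = 16.10 years


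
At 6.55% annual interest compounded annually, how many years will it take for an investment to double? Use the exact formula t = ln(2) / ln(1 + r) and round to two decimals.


Doubling condition: (1 + r)^t = 2
Take ln of both sides: t × ln(1 + r) = ln(2)
t = ln(2) / ln(1 + r)
t = 0.693147 / 0.063444
t = 10.93

t = ln(2) / ln(1 + r) = 10.93 years


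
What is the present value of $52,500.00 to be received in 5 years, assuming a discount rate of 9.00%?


Present value formula: PV = FV / (1 + r)^t
PV = $52,500.00 / (1 + 0.09)^5
PV = $52,500.00 / 1.538624
PV = $34,121.40

PV = FV / (1 + r)^t = $34,121.40


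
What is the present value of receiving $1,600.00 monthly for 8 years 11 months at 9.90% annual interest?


Present value of an ordinary annuity: PV = PMT × (1 − (1 + r)^(−n)) / r
Monthly rate r = 0.099/12 = 0.00825, n = 107
PV = $1,600.00 × (1 − (1 + 0.099/12)^(−107)) / (0.099/12)
PV = $1,600.00 × 70.891572
PV = $113,426.52

PV = PMT × (1-(1+r)^(-n))/r = $113,426.52


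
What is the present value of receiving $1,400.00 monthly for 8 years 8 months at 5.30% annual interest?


Present value of an ordinary annuity: PV = PMT × (1 − (1 + r)^(−n)) / r
Monthly rate r = 0.053/12 ≈ 0.00441667, n = 104
PV = $1,400.00 × (1 − (1 + 0.053/12)^(−104)) / (0.053/12)
PV = $1,400.00 × 83.242899
PV = $116,540.06

PV = PMT × (1-(1+r)^(-n))/r = $116,540.06


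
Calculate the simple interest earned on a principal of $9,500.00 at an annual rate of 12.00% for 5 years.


Simple interest formula: I = P × r × t
I = $9,500.00 × 0.12 × 5
I = $5,700.00

I = P × r × t = $5,700.00


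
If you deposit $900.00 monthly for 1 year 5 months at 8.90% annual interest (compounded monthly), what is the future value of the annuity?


Future value of an ordinary annuity: FV = PMT × ((1 + r)^n − 1) / r
Monthly rate r = 0.089/12 ≈ 0.00741667, n = 17
FV = $900.00 × ((1 + 0.089/12)^17 − 1) / (0.089/12)
FV = $900.00 × 18.0470614
FV = $16,242.36

FV = PMT × ((1+r)^n - 1)/r = $16,242.36


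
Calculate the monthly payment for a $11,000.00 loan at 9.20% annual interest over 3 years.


Loan payment formula: PMT = PV × r / (1 − (1 + r)^(−n))
Monthly rate r = 0.092/12 ≈ 0.00766667, n = 36 months
Denominator: 1 − (1 + 0.092/12)^(−36) = 0.240388
PMT = $11,000.00 × (0.092/12) / 0.240388
PMT = $350.82 per month

PMT = PV × r / (1-(1+r)^(-n)) = $350.82/month


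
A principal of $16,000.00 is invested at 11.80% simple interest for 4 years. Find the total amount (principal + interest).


Total amount formula: A = P(1 + rt) = P + P·r·t
Interest: I = P × r × t = $16,000.00 × 0.118 × 4 = $7,552.00
A = P + I = $16,000.00 + $7,552.00 = $23,552.00

A = P + I = P(1 + rt) = $23,552.00


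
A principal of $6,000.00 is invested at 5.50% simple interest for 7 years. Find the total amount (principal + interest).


Total amount formula: A = P(1 + rt) = P + P·r·t
Interest: I = P × r × t = $6,000.00 × 0.055 × 7 = $2,310.00
A = P + I = $6,000.00 + $2,310.00 = $8,310.00

A = P + I = P(1 + rt) = $8,310.00


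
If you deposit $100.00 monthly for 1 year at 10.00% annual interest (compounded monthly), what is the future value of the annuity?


Future value of an ordinary annuity: FV = PMT × ((1 + r)^n − 1) / r
Monthly rate r = 0.1/12 ≈ 0.00833333, n = 12
FV = $100.00 × ((1 + 0.1/12)^12 − 1) / (0.1/12)
FV = $100.00 × 12.565568
FV = $1,256.56

FV = PMT × ((1+r)^n - 1)/r = $1,256.56


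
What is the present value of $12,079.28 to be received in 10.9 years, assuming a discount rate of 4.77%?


Present value formula: PV = FV / (1 + r)^t
PV = $12,079.28 / (1 + 0.0477)^10.9
PV = $12,079.28 / 1.661815
PV = $7,268.73

PV = FV / (1 + r)^t = $7,268.73


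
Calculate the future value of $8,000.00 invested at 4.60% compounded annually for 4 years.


Compound interest formula: A = P(1 + r/n)^(nt)
A = $8,000.00 × (1 + 0.046/1)^(1 × 4)
Growth factor: (1 + 0.046/1)^4 = 1.197090
A = $8,000.00 × 1.197090
A = $9,576.72

A = P(1 + r/n)^(nt) = $9,576.72


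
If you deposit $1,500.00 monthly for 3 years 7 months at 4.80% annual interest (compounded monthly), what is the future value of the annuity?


Future value of an ordinary annuity: FV = PMT × ((1 + r)^n − 1) / r
Monthly rate r = 0.048/12 = 0.004, n = 43
FV = $1,500.00 × ((1 + 0.048/12)^43 − 1) / (0.048/12)
FV = $1,500.00 × 46.817607
FV = $70,226.41

FV = PMT × ((1+r)^n - 1)/r = $70,226.41


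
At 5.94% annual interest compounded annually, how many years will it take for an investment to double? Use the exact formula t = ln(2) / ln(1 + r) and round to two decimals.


Doubling condition: (1 + r)^t = 2
Take ln of both sides: t × ln(1 + r) = ln(2)
t = ln(2) / ln(1 + r)
t = 0.693147 / 0.057703
t = 12.01

t = ln(2) / ln(1 + r) = 12.01 years
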